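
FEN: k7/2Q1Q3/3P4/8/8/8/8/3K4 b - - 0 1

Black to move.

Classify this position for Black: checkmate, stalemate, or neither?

Black to move; black king on a8.
In check: no.
King squares — a7: attacked by Qc7; b7: attacked by Qc7; b8: attacked by Qc7.
Legal moves for Black: none.
Not in check and no legal moves → stalemate.

stalemate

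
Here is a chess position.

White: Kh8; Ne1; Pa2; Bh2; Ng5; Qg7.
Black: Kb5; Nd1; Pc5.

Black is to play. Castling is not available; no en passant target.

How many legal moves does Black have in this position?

12

Black to move; king on b5.
In check: no.
Legal moves: Kc6, Kb6, Ka6, Ka5, Kc4, Kb4, Ka4, Ne3, Nc3, Nf2, Nb2, c4.
Count: 12.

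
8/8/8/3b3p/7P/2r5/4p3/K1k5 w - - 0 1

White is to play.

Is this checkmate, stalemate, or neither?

White to move; white king on a1.
In check: no.
King squares — b1: attacked by Kc1; a2: attacked by Bd5; b2: attacked by Kc1.
Legal moves for White: none.
Not in check and no legal moves → stalemate.

stalemate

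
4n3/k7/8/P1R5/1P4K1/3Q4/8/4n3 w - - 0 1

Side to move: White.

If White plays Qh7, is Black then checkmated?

no

After Qh7: black king on a7; in check: yes, from the white queen on h7.
Black has 5 legal replies: Kb8, Ka8, Ka6, Ng7, Nc7.
In check but a legal move exists → not checkmate.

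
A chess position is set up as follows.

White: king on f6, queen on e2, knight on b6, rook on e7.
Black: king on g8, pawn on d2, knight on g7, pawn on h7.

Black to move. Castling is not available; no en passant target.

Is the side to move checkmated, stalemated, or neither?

Black to move; black king on g8.
In check: no.
Legal moves for Black: Kh8, Kf8, Ne8+, Ne6, Nh5+, Nf5, h6, d1=Q, d1=R, d1=B, d1=N, h5.
Black has 12 legal moves and is not in check → neither.

neither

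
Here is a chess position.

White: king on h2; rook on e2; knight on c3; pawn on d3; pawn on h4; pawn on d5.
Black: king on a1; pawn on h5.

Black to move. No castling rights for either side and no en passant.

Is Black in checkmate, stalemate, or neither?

stalemate

Black to move; black king on a1.
In check: no.
King squares — b1: attacked by Nc3; a2: attacked by Re2; b2: attacked by Re2.
Legal moves for Black: none.
Not in check and no legal moves → stalemate.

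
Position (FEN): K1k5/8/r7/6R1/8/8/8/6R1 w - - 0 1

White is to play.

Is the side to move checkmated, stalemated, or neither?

checkmate

White to move; white king on a8.
In check: yes, from the black rook on a6.
King squares — a7: attacked by Ra6; b7: attacked by Kc8; b8: attacked by Kc8.
Legal moves for White: none.
In check with no legal moves → checkmate.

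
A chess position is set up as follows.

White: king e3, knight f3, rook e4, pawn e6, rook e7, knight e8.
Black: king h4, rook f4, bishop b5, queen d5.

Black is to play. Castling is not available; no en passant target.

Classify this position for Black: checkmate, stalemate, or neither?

neither

Black to move; black king on h4.
In check: yes, from the white knight on f3.
Legal moves for Black: Kh5, Kg4, Kh3, Kg3.
Black is in check but has 4 legal moves → neither.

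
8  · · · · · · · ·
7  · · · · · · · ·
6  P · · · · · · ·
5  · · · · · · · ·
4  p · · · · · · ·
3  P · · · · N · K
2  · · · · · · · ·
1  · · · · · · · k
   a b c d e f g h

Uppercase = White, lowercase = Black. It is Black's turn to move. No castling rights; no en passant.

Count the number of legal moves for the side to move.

Black to move; king on h1.
In check: no.
Legal moves: none.
Count: 0.

0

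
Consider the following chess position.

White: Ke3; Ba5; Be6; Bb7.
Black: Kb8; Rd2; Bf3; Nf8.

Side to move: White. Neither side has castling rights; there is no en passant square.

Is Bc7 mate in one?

After Bc7: black king on b8; in check: yes, from the white bishop on c7.
Black has 3 legal replies: Kxc7, Kxb7, Ka7.
In check but a legal move exists → not checkmate.

no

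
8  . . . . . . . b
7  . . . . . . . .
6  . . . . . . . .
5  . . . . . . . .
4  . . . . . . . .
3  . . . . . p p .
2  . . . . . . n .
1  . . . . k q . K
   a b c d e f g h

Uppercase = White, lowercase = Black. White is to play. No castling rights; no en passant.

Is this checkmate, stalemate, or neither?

checkmate

White to move; white king on h1.
In check: yes, from the black queen on f1.
King squares — g1: attacked by Qf1; g2: attacked by Qf1; h2: attacked by Pg3.
Legal moves for White: none.
In check with no legal moves → checkmate.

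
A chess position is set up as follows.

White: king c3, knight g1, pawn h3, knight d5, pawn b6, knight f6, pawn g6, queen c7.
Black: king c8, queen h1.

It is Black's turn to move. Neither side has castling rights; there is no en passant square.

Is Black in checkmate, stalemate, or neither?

Black to move; black king on c8.
In check: yes, from the white queen on c7.
King squares — b7: attacked by Qc7; c7: attacked by Nd5; d7: attacked by Nf6; b8: attacked by Qc7; d8: attacked by Qc7.
Legal moves for Black: none.
In check with no legal moves → checkmate.

checkmate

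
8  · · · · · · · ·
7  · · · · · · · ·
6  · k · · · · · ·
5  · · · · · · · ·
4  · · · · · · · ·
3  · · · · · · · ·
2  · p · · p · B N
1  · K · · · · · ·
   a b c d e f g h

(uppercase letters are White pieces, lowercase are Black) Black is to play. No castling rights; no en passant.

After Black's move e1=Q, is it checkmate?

After e1=Q: white king on b1; in check: yes, from the black queen on e1.
White has 3 legal replies: Kc2, Kxb2, Ka2.
In check but a legal move exists → not checkmate.

no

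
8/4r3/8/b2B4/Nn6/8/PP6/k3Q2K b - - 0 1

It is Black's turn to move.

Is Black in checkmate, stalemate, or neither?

Black to move; black king on a1.
In check: yes, from the white queen on e1.
King squares — b1: attacked by Qe1; a2: attacked by Bd5; b2: attacked by Na4.
Legal moves for Black: Rxe1+.
Black is in check but has 1 legal move → neither.

neither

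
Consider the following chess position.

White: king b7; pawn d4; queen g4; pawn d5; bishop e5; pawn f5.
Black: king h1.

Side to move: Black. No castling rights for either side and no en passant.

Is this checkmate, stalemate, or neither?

stalemate

Black to move; black king on h1.
In check: no.
King squares — g1: attacked by Qg4; g2: attacked by Qg4; h2: attacked by Be5.
Legal moves for Black: none.
Not in check and no legal moves → stalemate.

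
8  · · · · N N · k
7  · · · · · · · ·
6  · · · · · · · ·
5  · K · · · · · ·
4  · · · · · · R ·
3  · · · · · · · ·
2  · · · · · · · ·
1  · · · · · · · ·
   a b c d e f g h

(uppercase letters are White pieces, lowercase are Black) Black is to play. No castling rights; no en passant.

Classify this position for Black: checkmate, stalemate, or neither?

stalemate

Black to move; black king on h8.
In check: no.
King squares — g7: attacked by Rg4; h7: attacked by Nf8; g8: attacked by Rg4.
Legal moves for Black: none.
Not in check and no legal moves → stalemate.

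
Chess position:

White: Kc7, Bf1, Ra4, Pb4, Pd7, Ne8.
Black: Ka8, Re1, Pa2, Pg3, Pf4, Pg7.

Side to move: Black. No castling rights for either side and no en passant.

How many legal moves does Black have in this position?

0

Black to move; king on a8.
In check: yes, from the white rook on a4.
Legal moves: none.
Count: 0.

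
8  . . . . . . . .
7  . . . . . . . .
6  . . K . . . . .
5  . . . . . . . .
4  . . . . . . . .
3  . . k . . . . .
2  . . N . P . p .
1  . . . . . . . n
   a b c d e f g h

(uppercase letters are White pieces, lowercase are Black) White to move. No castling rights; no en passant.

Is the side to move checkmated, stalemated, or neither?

White to move; white king on c6.
In check: no.
Legal moves for White: Kd7, Kc7, Kb7, Kd6, Kb6, Kd5, Kc5, Kb5, Nd4, Nb4, Ne3, Na3, Ne1, Na1, e3, e4.
White has 16 legal moves and is not in check → neither.

neither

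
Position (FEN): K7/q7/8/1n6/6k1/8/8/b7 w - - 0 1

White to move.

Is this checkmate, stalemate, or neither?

White to move; white king on a8.
In check: yes, from the black queen on a7.
King squares — a7: attacked by Nb5; b7: attacked by Qa7; b8: attacked by Qa7.
Legal moves for White: none.
In check with no legal moves → checkmate.

checkmate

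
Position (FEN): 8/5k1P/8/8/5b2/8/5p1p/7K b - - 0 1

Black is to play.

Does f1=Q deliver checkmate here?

After f1=Q: white king on h1; in check: yes, from the black queen on f1.
King squares — g1: attacked by Qf1; g2: attacked by Qf1; h2: attacked by Bf4.
White has no legal moves → checkmate.

yes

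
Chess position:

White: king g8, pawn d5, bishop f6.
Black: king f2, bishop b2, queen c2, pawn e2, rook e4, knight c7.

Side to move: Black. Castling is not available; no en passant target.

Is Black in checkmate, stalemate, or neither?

neither

Black to move; black king on f2.
In check: no.
Legal moves for Black include: Ne8, Na8, Ne6, Na6, Nxd5, Nb5, Re8+, Re7, Re6, Re5, Rh4, Rg4+, Rf4, Rd4, Rc4, Rb4, Ra4, Re3, ... (list truncated; more exist).
Black has legal moves and is not in check → neither.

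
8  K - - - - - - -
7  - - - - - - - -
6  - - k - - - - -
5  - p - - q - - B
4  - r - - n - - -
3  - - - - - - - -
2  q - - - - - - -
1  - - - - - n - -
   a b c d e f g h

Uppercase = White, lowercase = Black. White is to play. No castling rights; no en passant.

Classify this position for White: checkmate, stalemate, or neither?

checkmate

White to move; white king on a8.
In check: yes, from the black queen on a2.
King squares — a7: attacked by Qa2; b7: attacked by Kc6; b8: attacked by Qe5.
Legal moves for White: none.
In check with no legal moves → checkmate.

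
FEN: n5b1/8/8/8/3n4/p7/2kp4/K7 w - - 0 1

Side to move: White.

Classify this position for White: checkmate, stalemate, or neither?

stalemate

White to move; white king on a1.
In check: no.
King squares — b1: attacked by Kc2; a2: attacked by Bg8; b2: attacked by Kc2.
Legal moves for White: none.
Not in check and no legal moves → stalemate.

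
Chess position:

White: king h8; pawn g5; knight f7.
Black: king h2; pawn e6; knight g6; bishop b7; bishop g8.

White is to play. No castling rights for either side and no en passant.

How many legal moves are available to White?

2

White to move; king on h8.
In check: yes, from the black knight on g6.
Legal moves: Kxg8, Kg7.
Count: 2.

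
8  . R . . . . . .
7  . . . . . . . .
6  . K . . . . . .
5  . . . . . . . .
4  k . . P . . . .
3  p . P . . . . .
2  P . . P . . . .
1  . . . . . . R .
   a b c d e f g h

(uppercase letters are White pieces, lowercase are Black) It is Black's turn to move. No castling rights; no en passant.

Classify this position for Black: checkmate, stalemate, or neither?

Black to move; black king on a4.
In check: no.
King squares — a3: own pawn; b3: attacked by Pa2; b4: attacked by Pc3; a5: attacked by Kb6; b5: attacked by Kb6.
Legal moves for Black: none.
Not in check and no legal moves → stalemate.

stalemate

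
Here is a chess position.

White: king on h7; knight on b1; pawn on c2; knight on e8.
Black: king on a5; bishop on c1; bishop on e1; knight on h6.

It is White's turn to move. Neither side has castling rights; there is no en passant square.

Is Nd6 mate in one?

no

After Nd6: black king on a5; in check: no.
Black is not in check, so this cannot be checkmate.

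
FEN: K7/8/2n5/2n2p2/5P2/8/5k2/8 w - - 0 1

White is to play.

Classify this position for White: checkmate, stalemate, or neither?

White to move; white king on a8.
In check: no.
King squares — a7: attacked by Nc6; b7: attacked by Nc5; b8: attacked by Nc6.
Legal moves for White: none.
Not in check and no legal moves → stalemate.

stalemate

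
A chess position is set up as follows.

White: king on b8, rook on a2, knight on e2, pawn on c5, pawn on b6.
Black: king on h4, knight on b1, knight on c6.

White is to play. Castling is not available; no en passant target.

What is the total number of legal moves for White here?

4

White to move; king on b8.
In check: yes, from the black knight on c6.
Legal moves: Kc8, Ka8, Kc7, Kb7.
Count: 4.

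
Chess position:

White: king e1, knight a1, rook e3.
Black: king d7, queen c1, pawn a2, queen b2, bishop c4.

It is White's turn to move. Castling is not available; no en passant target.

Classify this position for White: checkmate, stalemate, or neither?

checkmate

White to move; white king on e1.
In check: yes, from the black queen on c1.
King squares — d1: attacked by Qc1; f1: attacked by Qc1; d2: attacked by Qc1; e2: attacked by Qb2; f2: attacked by Qb2.
Legal moves for White: none.
In check with no legal moves → checkmate.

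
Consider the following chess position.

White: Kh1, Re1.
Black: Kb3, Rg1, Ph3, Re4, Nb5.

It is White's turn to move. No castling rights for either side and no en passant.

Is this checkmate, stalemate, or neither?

White to move; white king on h1.
In check: yes, from the black rook on g1.
Legal moves for White: Kh2, Kxg1, Rxg1.
White is in check but has 3 legal moves → neither.

neither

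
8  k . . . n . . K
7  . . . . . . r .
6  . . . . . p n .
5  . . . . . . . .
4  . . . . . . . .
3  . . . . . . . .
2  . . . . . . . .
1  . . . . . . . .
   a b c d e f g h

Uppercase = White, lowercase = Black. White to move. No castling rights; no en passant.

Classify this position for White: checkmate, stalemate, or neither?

checkmate

White to move; white king on h8.
In check: yes, from the black knight on g6.
King squares — g7: attacked by Ne8; h7: attacked by Rg7; g8: attacked by Rg7.
Legal moves for White: none.
In check with no legal moves → checkmate.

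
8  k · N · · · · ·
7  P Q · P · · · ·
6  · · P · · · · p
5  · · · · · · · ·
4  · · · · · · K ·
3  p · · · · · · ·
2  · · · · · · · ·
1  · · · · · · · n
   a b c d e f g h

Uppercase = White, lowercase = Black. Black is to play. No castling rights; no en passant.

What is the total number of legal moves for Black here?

0

Black to move; king on a8.
In check: yes, from the white queen on b7.
Legal moves: none.
Count: 0.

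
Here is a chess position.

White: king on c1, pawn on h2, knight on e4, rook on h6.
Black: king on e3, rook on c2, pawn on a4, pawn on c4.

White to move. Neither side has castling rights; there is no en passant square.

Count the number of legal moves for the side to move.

3

White to move; king on c1.
In check: yes, from the black rook on c2.
Legal moves: Kxc2, Kd1, Kb1.
Count: 3.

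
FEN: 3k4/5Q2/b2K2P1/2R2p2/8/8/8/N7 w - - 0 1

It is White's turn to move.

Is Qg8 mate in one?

After Qg8: black king on d8; in check: yes, from the white queen on g8.
King squares — c7: attacked by Rc5; d7: attacked by Kd6; e7: attacked by Kd6; c8: attacked by Rc5; e8: attacked by Qg8.
Black has no legal moves → checkmate.

yes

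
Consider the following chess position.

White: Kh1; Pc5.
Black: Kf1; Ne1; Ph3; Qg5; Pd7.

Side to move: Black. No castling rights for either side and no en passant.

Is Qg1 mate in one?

After Qg1: white king on h1; in check: yes, from the black queen on g1.
King squares — g1: attacked by Kf1; g2: attacked by Ne1; h2: attacked by Qg1.
White has no legal moves → checkmate.

yes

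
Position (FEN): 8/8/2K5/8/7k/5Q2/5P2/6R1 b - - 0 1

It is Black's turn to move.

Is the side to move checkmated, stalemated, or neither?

stalemate

Black to move; black king on h4.
In check: no.
King squares — g3: attacked by Rg1; h3: attacked by Qf3; g4: attacked by Rg1; g5: attacked by Rg1; h5: attacked by Qf3.
Legal moves for Black: none.
Not in check and no legal moves → stalemate.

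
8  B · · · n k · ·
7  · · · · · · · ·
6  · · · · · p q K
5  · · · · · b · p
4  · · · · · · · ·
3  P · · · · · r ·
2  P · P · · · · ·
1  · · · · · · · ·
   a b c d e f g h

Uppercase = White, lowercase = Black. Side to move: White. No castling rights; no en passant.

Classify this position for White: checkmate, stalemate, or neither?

checkmate

White to move; white king on h6.
In check: yes, from the black queen on g6.
King squares — g5: attacked by Rg3; h5: attacked by Qg6; g6: attacked by Rg3; g7: attacked by Qg6; h7: attacked by Qg6.
Legal moves for White: none.
In check with no legal moves → checkmate.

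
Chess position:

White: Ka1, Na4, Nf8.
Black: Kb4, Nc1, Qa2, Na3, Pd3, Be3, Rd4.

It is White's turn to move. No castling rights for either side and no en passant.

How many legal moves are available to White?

0

White to move; king on a1.
In check: yes, from the black queen on a2.
Legal moves: none.
Count: 0.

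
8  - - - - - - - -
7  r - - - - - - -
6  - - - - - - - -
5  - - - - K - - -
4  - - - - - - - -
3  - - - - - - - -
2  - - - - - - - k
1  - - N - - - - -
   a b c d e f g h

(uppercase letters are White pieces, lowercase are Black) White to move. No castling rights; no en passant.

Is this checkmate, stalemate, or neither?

White to move; white king on e5.
In check: no.
Legal moves for White: Kf6, Ke6, Kd6, Kf5, Kd5, Kf4, Ke4, Kd4, Nd3, Nb3, Ne2, Na2.
White has 12 legal moves and is not in check → neither.

neither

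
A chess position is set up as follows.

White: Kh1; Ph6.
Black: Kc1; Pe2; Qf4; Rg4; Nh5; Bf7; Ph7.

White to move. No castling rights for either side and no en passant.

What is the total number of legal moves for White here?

White to move; king on h1.
In check: no.
Legal moves: none.
Count: 0.

0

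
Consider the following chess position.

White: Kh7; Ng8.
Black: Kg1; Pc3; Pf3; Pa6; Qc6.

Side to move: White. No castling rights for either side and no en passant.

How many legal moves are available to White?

5

White to move; king on h7.
In check: no.
Legal moves: Ne7, Nh6, Nf6, Kh8, Kg7.
Count: 5.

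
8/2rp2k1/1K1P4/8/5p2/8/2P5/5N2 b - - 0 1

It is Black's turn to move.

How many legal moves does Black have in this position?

Black to move; king on g7.
In check: no.
Legal moves: Kh8, Kg8, Kf8, Kh7, Kf7, Kh6, Kg6, Kf6, Rc8, Rb7+, Ra7, Rc6+, Rc5, Rc4, Rc3, Rxc2, f3.
Count: 17.

17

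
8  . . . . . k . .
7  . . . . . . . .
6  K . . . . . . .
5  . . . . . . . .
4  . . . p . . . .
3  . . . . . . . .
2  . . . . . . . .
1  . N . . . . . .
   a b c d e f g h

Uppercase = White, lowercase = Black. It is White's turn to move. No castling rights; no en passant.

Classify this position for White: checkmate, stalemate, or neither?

White to move; white king on a6.
In check: no.
Legal moves for White: Kb7, Ka7, Kb6, Kb5, Ka5, Nc3, Na3, Nd2.
White has 8 legal moves and is not in check → neither.

neither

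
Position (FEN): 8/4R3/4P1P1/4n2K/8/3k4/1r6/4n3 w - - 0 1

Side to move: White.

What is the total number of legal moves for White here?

White to move; king on h5.
In check: no.
Legal moves: Re8, Rh7, Rg7, Rf7, Rd7+, Rc7, Rb7, Ra7, Kh6, Kg5, Kh4, g7.
Count: 12.

12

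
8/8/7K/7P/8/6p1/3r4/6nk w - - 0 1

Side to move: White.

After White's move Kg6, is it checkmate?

no

After Kg6: black king on h1; in check: no.
Black is not in check, so this cannot be checkmate.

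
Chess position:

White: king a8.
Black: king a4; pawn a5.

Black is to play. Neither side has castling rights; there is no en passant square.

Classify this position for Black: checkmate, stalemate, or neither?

neither

Black to move; black king on a4.
In check: no.
Legal moves for Black: Kb5, Kb4, Kb3, Ka3.
Black has 4 legal moves and is not in check → neither.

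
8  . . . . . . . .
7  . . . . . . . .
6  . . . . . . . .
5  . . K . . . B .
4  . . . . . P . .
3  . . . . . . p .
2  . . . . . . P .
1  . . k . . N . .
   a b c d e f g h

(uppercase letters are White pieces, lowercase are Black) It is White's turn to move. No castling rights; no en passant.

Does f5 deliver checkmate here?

no

After f5: black king on c1; in check: yes, from the white bishop on g5.
Black has 4 legal replies: Kc2, Kb2, Kd1, Kb1.
In check but a legal move exists → not checkmate.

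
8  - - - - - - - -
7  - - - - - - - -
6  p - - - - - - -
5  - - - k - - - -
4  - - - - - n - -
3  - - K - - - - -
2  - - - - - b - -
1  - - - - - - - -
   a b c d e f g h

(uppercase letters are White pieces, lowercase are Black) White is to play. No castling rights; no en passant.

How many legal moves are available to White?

5

White to move; king on c3.
In check: no.
Legal moves: Kb4, Kb3, Kd2, Kc2, Kb2.
Count: 5.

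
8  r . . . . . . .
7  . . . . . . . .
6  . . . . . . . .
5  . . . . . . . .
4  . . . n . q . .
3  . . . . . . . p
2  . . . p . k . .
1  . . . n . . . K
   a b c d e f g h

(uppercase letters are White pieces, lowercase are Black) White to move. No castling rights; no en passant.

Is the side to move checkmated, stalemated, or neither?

White to move; white king on h1.
In check: no.
King squares — g1: attacked by Kf2; g2: attacked by Kf2; h2: attacked by Qf4.
Legal moves for White: none.
Not in check and no legal moves → stalemate.

stalemate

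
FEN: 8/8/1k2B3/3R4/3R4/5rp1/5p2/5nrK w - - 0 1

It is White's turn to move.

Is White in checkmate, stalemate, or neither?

White to move; white king on h1.
In check: yes, from the black rook on g1.
King squares — g1: attacked by Pf2; g2: attacked by Rg1; h2: attacked by Nf1.
Legal moves for White: none.
In check with no legal moves → checkmate.

checkmate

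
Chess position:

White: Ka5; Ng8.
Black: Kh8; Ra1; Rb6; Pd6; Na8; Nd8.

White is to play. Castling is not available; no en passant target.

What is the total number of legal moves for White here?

0

White to move; king on a5.
In check: yes, from the black rook on a1.
Legal moves: none.
Count: 0.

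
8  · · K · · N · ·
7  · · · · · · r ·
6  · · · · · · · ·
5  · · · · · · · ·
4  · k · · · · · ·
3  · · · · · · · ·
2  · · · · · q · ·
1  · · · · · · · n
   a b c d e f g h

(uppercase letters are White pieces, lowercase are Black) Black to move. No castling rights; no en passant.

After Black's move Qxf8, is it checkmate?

yes

After Qxf8: white king on c8; in check: yes, from the black queen on f8.
King squares — b7: attacked by Rg7; c7: attacked by Rg7; d7: attacked by Rg7; b8: attacked by Qf8; d8: attacked by Qf8.
White has no legal moves → checkmate.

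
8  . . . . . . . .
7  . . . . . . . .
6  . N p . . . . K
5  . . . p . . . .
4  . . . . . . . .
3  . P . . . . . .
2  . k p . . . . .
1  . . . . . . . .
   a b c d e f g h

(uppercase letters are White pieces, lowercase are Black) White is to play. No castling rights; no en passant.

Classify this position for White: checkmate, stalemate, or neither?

White to move; white king on h6.
In check: no.
Legal moves for White: Kh7, Kg7, Kg6, Kh5, Kg5, Nc8, Na8, Nd7, Nxd5, Nc4+, Na4+, b4.
White has 12 legal moves and is not in check → neither.

neither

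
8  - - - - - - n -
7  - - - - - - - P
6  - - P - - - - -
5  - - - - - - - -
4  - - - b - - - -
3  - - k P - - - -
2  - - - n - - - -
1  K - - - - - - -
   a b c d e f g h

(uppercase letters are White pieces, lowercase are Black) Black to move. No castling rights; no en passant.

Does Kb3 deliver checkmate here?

After Kb3: white king on a1; in check: yes, from the black bishop on d4.
King squares — b1: attacked by Nd2; a2: attacked by Kb3; b2: attacked by Kb3.
White has no legal moves → checkmate.

yes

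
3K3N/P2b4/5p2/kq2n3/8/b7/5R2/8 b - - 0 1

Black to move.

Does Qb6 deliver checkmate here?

yes

After Qb6: white king on d8; in check: yes, from the black queen on b6.
King squares — c7: attacked by Qb6; d7: attacked by Ne5; e7: attacked by Ba3; c8: attacked by Bd7; e8: attacked by Bd7.
White has no legal moves → checkmate.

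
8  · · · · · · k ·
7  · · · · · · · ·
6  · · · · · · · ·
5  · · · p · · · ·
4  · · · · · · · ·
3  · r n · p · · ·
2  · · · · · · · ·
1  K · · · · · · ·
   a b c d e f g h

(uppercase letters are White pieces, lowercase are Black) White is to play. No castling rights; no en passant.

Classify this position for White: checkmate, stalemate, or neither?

White to move; white king on a1.
In check: no.
King squares — b1: attacked by Rb3; a2: attacked by Nc3; b2: attacked by Rb3.
Legal moves for White: none.
Not in check and no legal moves → stalemate.

stalemate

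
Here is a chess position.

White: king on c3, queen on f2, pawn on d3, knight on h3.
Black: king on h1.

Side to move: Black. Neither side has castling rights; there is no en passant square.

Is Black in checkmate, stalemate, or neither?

Black to move; black king on h1.
In check: no.
King squares — g1: attacked by Qf2; g2: attacked by Qf2; h2: attacked by Qf2.
Legal moves for Black: none.
Not in check and no legal moves → stalemate.

stalemate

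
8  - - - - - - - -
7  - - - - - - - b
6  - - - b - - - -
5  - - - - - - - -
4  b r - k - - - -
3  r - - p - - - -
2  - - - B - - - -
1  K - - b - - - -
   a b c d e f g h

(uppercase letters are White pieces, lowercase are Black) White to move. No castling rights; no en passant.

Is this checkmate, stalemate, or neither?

White to move; white king on a1.
In check: yes, from the black rook on a3.
King squares — b1: attacked by Rb4; a2: attacked by Ra3; b2: attacked by Rb4.
Legal moves for White: none.
In check with no legal moves → checkmate.

checkmate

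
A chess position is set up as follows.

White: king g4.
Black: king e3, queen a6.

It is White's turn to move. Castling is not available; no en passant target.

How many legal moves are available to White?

6

White to move; king on g4.
In check: no.
Legal moves: Kh5, Kg5, Kf5, Kh4, Kh3, Kg3.
Count: 6.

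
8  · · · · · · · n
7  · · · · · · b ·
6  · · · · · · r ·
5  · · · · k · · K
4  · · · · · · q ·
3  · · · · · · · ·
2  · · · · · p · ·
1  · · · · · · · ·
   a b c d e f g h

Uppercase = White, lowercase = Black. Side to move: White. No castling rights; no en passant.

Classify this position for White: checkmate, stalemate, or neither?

White to move; white king on h5.
In check: yes, from the black queen on g4.
King squares — g4: attacked by Rg6; h4: attacked by Qg4; g5: attacked by Qg4; g6: attacked by Qg4; h6: attacked by Rg6.
Legal moves for White: none.
In check with no legal moves → checkmate.

checkmate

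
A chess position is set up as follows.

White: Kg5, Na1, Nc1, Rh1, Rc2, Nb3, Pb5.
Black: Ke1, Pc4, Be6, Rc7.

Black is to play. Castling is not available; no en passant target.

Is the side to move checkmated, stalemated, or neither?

checkmate

Black to move; black king on e1.
In check: yes, from the white rook on h1.
King squares — d1: attacked by Rh1; f1: attacked by Rh1; d2: attacked by Rc2; e2: attacked by Nc1; f2: attacked by Rc2.
Legal moves for Black: none.
In check with no legal moves → checkmate.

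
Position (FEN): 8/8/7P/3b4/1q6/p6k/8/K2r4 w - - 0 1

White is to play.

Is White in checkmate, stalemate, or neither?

White to move; white king on a1.
In check: yes, from the black rook on d1.
King squares — b1: attacked by Rd1; a2: attacked by Bd5; b2: attacked by Pa3.
Legal moves for White: none.
In check with no legal moves → checkmate.

checkmate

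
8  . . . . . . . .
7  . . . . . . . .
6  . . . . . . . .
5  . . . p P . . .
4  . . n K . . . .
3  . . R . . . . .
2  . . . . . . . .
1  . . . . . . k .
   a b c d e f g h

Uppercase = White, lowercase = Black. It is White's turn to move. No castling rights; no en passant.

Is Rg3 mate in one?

After Rg3: black king on g1; in check: yes, from the white rook on g3.
Black has 4 legal replies: Kh2, Kf2, Kh1, Kf1.
In check but a legal move exists → not checkmate.

no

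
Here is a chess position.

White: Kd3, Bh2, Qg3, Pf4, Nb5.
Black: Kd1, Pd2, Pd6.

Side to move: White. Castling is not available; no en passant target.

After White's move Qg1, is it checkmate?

yes

After Qg1: black king on d1; in check: yes, from the white queen on g1.
King squares — c1: attacked by Qg1; e1: attacked by Qg1; c2: attacked by Kd3; d2: own pawn; e2: attacked by Kd3.
Black has no legal moves → checkmate.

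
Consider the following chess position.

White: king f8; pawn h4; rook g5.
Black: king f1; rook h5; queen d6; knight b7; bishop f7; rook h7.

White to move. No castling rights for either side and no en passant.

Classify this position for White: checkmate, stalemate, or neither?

checkmate

White to move; white king on f8.
In check: yes, from the black queen on d6.
King squares — e7: attacked by Qd6; f7: attacked by Rh7; g7: attacked by Rh7; e8: attacked by Bf7; g8: attacked by Bf7.
Legal moves for White: none.
In check with no legal moves → checkmate.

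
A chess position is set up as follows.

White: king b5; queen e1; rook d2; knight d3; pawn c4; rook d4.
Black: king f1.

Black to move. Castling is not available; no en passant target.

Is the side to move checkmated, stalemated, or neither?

checkmate

Black to move; black king on f1.
In check: yes, from the white queen on e1.
King squares — e1: attacked by Nd3; g1: attacked by Qe1; e2: attacked by Qe1; f2: attacked by Qe1; g2: attacked by Rd2.
Legal moves for Black: none.
In check with no legal moves → checkmate.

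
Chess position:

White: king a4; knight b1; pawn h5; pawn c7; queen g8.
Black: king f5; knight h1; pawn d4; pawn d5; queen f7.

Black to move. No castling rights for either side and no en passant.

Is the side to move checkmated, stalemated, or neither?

neither

Black to move; black king on f5.
In check: no.
Legal moves for Black include: Qxg8, Qf8, Qe8+, Qh7, Qg7, Qe7, Qd7+, Qxc7, Qg6, Qf6, Qe6, Qxh5, Kf6, Ke6, Ke5, Kf4, Ke4, Ng3, ... (list truncated; more exist).
Black has legal moves and is not in check → neither.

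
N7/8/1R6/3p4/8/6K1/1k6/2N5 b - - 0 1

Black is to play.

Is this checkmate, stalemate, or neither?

Black to move; black king on b2.
In check: yes, from the white rook on b6.
Legal moves for Black: Kc3, Ka3, Kc2, Kxc1, Ka1.
Black is in check but has 5 legal moves → neither.

neither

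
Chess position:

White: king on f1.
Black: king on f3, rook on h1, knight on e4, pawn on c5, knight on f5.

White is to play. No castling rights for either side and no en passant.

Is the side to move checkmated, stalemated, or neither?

checkmate

White to move; white king on f1.
In check: yes, from the black rook on h1.
King squares — e1: attacked by Rh1; g1: attacked by Rh1; e2: attacked by Kf3; f2: attacked by Kf3; g2: attacked by Kf3.
Legal moves for White: none.
In check with no legal moves → checkmate.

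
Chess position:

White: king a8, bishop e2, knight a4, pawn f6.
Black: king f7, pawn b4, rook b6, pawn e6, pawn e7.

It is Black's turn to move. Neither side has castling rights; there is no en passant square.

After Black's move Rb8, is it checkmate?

After Rb8: white king on a8; in check: yes, from the black rook on b8.
White has 2 legal replies: Kxb8, Ka7.
In check but a legal move exists → not checkmate.

no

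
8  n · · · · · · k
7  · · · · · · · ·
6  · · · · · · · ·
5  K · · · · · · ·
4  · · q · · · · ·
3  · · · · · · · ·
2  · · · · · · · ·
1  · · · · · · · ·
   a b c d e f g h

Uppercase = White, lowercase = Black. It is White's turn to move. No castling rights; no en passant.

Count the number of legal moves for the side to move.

White to move; king on a5.
In check: no.
Legal moves: none.
Count: 0.

0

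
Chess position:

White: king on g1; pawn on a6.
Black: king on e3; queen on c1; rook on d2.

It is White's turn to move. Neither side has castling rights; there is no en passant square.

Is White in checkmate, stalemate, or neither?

checkmate

White to move; white king on g1.
In check: yes, from the black queen on c1.
King squares — f1: attacked by Qc1; h1: attacked by Qc1; f2: attacked by Rd2; g2: attacked by Rd2; h2: attacked by Rd2.
Legal moves for White: none.
In check with no legal moves → checkmate.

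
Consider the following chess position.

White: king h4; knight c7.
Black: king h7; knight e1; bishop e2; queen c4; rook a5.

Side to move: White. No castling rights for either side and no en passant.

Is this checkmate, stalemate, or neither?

White to move; white king on h4.
In check: yes, from the black queen on c4.
King squares — g3: available; h3: available; g4: attacked by Be2; g5: attacked by Ra5; h5: attacked by Be2.
Legal moves for White: Kh3, Kg3.
White is in check but has 2 legal moves → neither.

neither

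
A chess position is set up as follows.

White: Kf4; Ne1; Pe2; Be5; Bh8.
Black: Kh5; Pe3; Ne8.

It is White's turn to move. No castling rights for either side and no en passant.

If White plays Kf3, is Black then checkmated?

no

After Kf3: black king on h5; in check: no.
Black is not in check, so this cannot be checkmate.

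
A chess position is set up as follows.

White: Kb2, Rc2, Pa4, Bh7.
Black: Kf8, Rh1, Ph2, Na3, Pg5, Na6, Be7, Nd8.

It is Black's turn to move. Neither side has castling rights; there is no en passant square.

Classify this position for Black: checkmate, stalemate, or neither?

Black to move; black king on f8.
In check: no.
Legal moves for Black include: Ke8, Kg7, Kf7, Nf7, Nb7, Ne6, Nc6, Bf6+, Bd6, Bc5, Bb4, Nb8, Nc7, Nc5, Nb4, Nb5, Nc4+, Nxc2, ... (list truncated; more exist).
Black has legal moves and is not in check → neither.

neither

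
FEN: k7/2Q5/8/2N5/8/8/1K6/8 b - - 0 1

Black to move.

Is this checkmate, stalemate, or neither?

Black to move; black king on a8.
In check: no.
King squares — a7: attacked by Qc7; b7: attacked by Nc5; b8: attacked by Qc7.
Legal moves for Black: none.
Not in check and no legal moves → stalemate.

stalemate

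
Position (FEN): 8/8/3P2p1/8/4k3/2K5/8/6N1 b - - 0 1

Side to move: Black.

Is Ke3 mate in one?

After Ke3: white king on c3; in check: no.
White is not in check, so this cannot be checkmate.

no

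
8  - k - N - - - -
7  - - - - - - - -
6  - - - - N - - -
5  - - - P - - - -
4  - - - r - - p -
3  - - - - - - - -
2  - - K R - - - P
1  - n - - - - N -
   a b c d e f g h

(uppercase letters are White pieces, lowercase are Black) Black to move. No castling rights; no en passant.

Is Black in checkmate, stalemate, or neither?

neither

Black to move; black king on b8.
In check: no.
Legal moves for Black: Kc8, Ka8, Ka7, Rxd5, Rf4, Re4, Rc4+, Rb4, Ra4, Rd3, Rxd2+, Nc3, Na3+, Nxd2, g3.
Black has 15 legal moves and is not in check → neither.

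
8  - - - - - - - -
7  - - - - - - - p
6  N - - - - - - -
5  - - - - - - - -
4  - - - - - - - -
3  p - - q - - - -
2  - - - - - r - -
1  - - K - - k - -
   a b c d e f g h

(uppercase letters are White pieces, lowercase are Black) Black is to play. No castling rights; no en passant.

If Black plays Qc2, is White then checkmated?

yes

After Qc2: white king on c1; in check: yes, from the black queen on c2.
King squares — b1: attacked by Qc2; d1: attacked by Qc2; b2: attacked by Qc2; c2: attacked by Rf2; d2: attacked by Qc2.
White has no legal moves → checkmate.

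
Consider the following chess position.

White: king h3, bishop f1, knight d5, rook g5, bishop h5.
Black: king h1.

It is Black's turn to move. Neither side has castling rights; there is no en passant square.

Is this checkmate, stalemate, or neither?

Black to move; black king on h1.
In check: no.
King squares — g1: attacked by Rg5; g2: attacked by Bf1; h2: attacked by Kh3.
Legal moves for Black: none.
Not in check and no legal moves → stalemate.

stalemate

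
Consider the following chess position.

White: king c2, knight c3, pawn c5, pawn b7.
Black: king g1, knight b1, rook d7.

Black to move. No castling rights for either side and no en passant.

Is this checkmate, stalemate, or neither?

Black to move; black king on g1.
In check: no.
Legal moves for Black include: Rd8, Rh7, Rg7, Rf7, Re7, Rc7, Rxb7, Rd6, Rd5, Rd4, Rd3, Rd2+, Rd1, Kh2, Kg2, Kf2, Kh1, Kf1, ... (list truncated; more exist).
Black has legal moves and is not in check → neither.

neither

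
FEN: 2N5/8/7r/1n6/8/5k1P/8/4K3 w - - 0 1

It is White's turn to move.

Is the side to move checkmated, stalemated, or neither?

neither

White to move; white king on e1.
In check: no.
Legal moves for White: Ne7, Na7, Nd6, Nb6, Kd2, Kf1, Kd1, h4.
White has 8 legal moves and is not in check → neither.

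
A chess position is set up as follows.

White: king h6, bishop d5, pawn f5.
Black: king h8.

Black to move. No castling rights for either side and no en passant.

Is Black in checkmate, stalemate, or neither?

Black to move; black king on h8.
In check: no.
King squares — g7: attacked by Kh6; h7: attacked by Kh6; g8: attacked by Bd5.
Legal moves for Black: none.
Not in check and no legal moves → stalemate.

stalemate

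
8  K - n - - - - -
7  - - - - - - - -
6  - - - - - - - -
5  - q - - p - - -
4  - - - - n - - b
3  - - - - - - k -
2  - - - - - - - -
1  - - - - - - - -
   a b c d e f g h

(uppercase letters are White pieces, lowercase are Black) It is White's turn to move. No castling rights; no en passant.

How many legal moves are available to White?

White to move; king on a8.
In check: no.
Legal moves: none.
Count: 0.

0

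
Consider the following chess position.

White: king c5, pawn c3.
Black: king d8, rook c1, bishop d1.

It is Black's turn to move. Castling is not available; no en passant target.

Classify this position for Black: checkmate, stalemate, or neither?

neither

Black to move; black king on d8.
In check: no.
Legal moves for Black: Ke8, Kc8, Ke7, Kd7, Kc7, Bh5, Bg4, Ba4, Bf3, Bb3, Be2, Bc2, Rxc3+, Rc2, Rb1, Ra1.
Black has 16 legal moves and is not in check → neither.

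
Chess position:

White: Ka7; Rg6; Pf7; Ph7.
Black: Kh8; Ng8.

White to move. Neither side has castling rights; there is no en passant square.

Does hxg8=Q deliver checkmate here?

After hxg8=Q: black king on h8; in check: yes, from the white queen on g8.
King squares — g7: attacked by Rg6; h7: attacked by Qg8; g8: attacked by Rg6.
Black has no legal moves → checkmate.

yes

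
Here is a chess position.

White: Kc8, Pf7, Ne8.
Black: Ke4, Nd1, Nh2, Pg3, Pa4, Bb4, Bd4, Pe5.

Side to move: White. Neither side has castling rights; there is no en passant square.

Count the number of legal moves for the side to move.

13

White to move; king on c8.
In check: no.
Legal moves: Ng7, Nc7, Nf6+, Nd6+, Kd8, Kb8, Kd7, Kc7, Kb7, f8=Q, f8=R, f8=B, f8=N.
Count: 13.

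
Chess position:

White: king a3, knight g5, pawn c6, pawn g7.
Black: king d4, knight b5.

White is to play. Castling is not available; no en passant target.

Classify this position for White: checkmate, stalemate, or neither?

White to move; white king on a3.
In check: yes, from the black knight on b5.
King squares — a2: available; b2: available; b3: available; a4: available; b4: available.
Legal moves for White: Kb4, Ka4, Kb3, Kb2, Ka2.
White is in check but has 5 legal moves → neither.

neither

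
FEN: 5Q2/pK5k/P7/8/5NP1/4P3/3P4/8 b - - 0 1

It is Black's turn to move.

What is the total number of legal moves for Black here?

Black to move; king on h7.
In check: no.
Legal moves: none.
Count: 0.

0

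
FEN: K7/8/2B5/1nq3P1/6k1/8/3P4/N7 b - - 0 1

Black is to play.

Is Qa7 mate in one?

yes

After Qa7: white king on a8; in check: yes, from the black queen on a7.
King squares — a7: attacked by Nb5; b7: attacked by Qa7; b8: attacked by Qa7.
White has no legal moves → checkmate.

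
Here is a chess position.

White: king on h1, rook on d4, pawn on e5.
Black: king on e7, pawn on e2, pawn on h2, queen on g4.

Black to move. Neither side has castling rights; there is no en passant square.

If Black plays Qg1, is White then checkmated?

After Qg1: white king on h1; in check: yes, from the black queen on g1.
King squares — g1: attacked by Ph2; g2: attacked by Qg1; h2: attacked by Qg1.
White has no legal moves → checkmate.

yes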